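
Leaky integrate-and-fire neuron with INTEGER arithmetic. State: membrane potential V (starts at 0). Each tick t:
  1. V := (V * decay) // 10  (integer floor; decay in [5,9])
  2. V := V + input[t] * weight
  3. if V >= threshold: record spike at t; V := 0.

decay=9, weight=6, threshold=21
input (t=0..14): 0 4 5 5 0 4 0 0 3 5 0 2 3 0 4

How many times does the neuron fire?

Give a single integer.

t=0: input=0 -> V=0
t=1: input=4 -> V=0 FIRE
t=2: input=5 -> V=0 FIRE
t=3: input=5 -> V=0 FIRE
t=4: input=0 -> V=0
t=5: input=4 -> V=0 FIRE
t=6: input=0 -> V=0
t=7: input=0 -> V=0
t=8: input=3 -> V=18
t=9: input=5 -> V=0 FIRE
t=10: input=0 -> V=0
t=11: input=2 -> V=12
t=12: input=3 -> V=0 FIRE
t=13: input=0 -> V=0
t=14: input=4 -> V=0 FIRE

Answer: 7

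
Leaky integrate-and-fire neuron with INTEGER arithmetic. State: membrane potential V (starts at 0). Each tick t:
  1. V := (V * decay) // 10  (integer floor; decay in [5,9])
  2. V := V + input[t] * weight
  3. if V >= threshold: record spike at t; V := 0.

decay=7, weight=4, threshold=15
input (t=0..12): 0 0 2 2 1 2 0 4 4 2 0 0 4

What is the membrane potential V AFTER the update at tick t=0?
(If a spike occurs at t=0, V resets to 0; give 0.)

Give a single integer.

t=0: input=0 -> V=0
t=1: input=0 -> V=0
t=2: input=2 -> V=8
t=3: input=2 -> V=13
t=4: input=1 -> V=13
t=5: input=2 -> V=0 FIRE
t=6: input=0 -> V=0
t=7: input=4 -> V=0 FIRE
t=8: input=4 -> V=0 FIRE
t=9: input=2 -> V=8
t=10: input=0 -> V=5
t=11: input=0 -> V=3
t=12: input=4 -> V=0 FIRE

Answer: 0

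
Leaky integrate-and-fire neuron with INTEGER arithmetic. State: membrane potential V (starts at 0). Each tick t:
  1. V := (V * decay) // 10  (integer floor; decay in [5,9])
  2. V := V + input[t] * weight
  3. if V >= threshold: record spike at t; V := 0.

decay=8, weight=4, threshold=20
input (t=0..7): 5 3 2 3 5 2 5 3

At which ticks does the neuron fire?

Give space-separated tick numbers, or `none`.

Answer: 0 3 4 6

Derivation:
t=0: input=5 -> V=0 FIRE
t=1: input=3 -> V=12
t=2: input=2 -> V=17
t=3: input=3 -> V=0 FIRE
t=4: input=5 -> V=0 FIRE
t=5: input=2 -> V=8
t=6: input=5 -> V=0 FIRE
t=7: input=3 -> V=12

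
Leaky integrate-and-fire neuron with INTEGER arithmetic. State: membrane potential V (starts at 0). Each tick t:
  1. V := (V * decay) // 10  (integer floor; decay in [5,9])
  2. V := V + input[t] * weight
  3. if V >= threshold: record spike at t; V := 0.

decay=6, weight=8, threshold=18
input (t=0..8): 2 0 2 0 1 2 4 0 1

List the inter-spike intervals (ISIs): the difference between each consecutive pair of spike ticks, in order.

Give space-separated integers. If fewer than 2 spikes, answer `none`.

t=0: input=2 -> V=16
t=1: input=0 -> V=9
t=2: input=2 -> V=0 FIRE
t=3: input=0 -> V=0
t=4: input=1 -> V=8
t=5: input=2 -> V=0 FIRE
t=6: input=4 -> V=0 FIRE
t=7: input=0 -> V=0
t=8: input=1 -> V=8

Answer: 3 1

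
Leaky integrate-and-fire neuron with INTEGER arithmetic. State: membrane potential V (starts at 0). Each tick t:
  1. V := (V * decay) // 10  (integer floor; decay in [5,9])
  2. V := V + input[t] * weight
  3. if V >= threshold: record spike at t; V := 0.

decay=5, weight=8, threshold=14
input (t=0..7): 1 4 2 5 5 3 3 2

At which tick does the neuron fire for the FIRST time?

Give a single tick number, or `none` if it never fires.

t=0: input=1 -> V=8
t=1: input=4 -> V=0 FIRE
t=2: input=2 -> V=0 FIRE
t=3: input=5 -> V=0 FIRE
t=4: input=5 -> V=0 FIRE
t=5: input=3 -> V=0 FIRE
t=6: input=3 -> V=0 FIRE
t=7: input=2 -> V=0 FIRE

Answer: 1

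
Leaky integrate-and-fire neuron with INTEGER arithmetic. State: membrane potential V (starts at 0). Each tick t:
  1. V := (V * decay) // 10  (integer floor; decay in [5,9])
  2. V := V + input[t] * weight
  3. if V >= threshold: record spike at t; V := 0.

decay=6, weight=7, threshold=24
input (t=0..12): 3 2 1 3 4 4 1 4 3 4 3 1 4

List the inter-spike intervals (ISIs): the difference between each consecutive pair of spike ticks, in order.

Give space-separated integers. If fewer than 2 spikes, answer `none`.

t=0: input=3 -> V=21
t=1: input=2 -> V=0 FIRE
t=2: input=1 -> V=7
t=3: input=3 -> V=0 FIRE
t=4: input=4 -> V=0 FIRE
t=5: input=4 -> V=0 FIRE
t=6: input=1 -> V=7
t=7: input=4 -> V=0 FIRE
t=8: input=3 -> V=21
t=9: input=4 -> V=0 FIRE
t=10: input=3 -> V=21
t=11: input=1 -> V=19
t=12: input=4 -> V=0 FIRE

Answer: 2 1 1 2 2 3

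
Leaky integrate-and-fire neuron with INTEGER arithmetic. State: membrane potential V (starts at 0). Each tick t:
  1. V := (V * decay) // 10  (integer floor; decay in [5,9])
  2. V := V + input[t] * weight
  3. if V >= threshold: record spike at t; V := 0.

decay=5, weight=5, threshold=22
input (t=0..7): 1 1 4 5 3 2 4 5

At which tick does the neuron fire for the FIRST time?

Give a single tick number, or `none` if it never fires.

t=0: input=1 -> V=5
t=1: input=1 -> V=7
t=2: input=4 -> V=0 FIRE
t=3: input=5 -> V=0 FIRE
t=4: input=3 -> V=15
t=5: input=2 -> V=17
t=6: input=4 -> V=0 FIRE
t=7: input=5 -> V=0 FIRE

Answer: 2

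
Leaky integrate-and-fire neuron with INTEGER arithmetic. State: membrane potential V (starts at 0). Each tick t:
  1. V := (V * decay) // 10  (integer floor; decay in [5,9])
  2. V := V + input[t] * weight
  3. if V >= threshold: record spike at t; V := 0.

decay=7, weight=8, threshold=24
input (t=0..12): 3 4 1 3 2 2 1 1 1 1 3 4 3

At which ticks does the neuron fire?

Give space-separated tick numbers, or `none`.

t=0: input=3 -> V=0 FIRE
t=1: input=4 -> V=0 FIRE
t=2: input=1 -> V=8
t=3: input=3 -> V=0 FIRE
t=4: input=2 -> V=16
t=5: input=2 -> V=0 FIRE
t=6: input=1 -> V=8
t=7: input=1 -> V=13
t=8: input=1 -> V=17
t=9: input=1 -> V=19
t=10: input=3 -> V=0 FIRE
t=11: input=4 -> V=0 FIRE
t=12: input=3 -> V=0 FIRE

Answer: 0 1 3 5 10 11 12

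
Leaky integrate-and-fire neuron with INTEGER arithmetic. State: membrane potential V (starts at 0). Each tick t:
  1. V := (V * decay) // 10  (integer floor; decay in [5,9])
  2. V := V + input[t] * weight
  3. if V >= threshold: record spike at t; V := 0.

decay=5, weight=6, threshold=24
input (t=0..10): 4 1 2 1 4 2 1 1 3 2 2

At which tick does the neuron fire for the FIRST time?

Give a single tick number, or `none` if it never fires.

t=0: input=4 -> V=0 FIRE
t=1: input=1 -> V=6
t=2: input=2 -> V=15
t=3: input=1 -> V=13
t=4: input=4 -> V=0 FIRE
t=5: input=2 -> V=12
t=6: input=1 -> V=12
t=7: input=1 -> V=12
t=8: input=3 -> V=0 FIRE
t=9: input=2 -> V=12
t=10: input=2 -> V=18

Answer: 0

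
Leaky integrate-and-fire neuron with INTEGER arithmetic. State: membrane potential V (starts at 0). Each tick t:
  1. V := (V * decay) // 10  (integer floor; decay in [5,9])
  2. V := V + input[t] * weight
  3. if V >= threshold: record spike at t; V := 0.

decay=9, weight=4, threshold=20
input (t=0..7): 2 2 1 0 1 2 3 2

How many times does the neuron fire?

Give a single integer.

t=0: input=2 -> V=8
t=1: input=2 -> V=15
t=2: input=1 -> V=17
t=3: input=0 -> V=15
t=4: input=1 -> V=17
t=5: input=2 -> V=0 FIRE
t=6: input=3 -> V=12
t=7: input=2 -> V=18

Answer: 1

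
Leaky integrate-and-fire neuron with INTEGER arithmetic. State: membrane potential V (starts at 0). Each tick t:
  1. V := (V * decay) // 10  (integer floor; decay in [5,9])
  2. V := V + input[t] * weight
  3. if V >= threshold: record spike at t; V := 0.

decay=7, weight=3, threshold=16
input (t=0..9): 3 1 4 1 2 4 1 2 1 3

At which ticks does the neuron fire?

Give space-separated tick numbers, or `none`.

Answer: 2 5

Derivation:
t=0: input=3 -> V=9
t=1: input=1 -> V=9
t=2: input=4 -> V=0 FIRE
t=3: input=1 -> V=3
t=4: input=2 -> V=8
t=5: input=4 -> V=0 FIRE
t=6: input=1 -> V=3
t=7: input=2 -> V=8
t=8: input=1 -> V=8
t=9: input=3 -> V=14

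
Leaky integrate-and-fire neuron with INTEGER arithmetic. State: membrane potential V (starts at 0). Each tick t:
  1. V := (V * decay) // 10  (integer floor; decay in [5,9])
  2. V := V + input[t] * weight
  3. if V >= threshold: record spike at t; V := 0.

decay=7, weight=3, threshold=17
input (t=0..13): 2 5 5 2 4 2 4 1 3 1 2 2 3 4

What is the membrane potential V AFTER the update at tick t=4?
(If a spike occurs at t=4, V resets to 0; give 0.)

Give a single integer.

t=0: input=2 -> V=6
t=1: input=5 -> V=0 FIRE
t=2: input=5 -> V=15
t=3: input=2 -> V=16
t=4: input=4 -> V=0 FIRE
t=5: input=2 -> V=6
t=6: input=4 -> V=16
t=7: input=1 -> V=14
t=8: input=3 -> V=0 FIRE
t=9: input=1 -> V=3
t=10: input=2 -> V=8
t=11: input=2 -> V=11
t=12: input=3 -> V=16
t=13: input=4 -> V=0 FIRE

Answer: 0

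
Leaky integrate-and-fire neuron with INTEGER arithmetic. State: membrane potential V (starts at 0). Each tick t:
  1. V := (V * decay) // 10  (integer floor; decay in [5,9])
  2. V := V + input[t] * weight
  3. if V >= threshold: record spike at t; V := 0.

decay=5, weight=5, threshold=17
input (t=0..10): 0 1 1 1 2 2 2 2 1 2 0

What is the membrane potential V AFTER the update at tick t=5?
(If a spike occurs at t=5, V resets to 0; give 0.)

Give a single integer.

t=0: input=0 -> V=0
t=1: input=1 -> V=5
t=2: input=1 -> V=7
t=3: input=1 -> V=8
t=4: input=2 -> V=14
t=5: input=2 -> V=0 FIRE
t=6: input=2 -> V=10
t=7: input=2 -> V=15
t=8: input=1 -> V=12
t=9: input=2 -> V=16
t=10: input=0 -> V=8

Answer: 0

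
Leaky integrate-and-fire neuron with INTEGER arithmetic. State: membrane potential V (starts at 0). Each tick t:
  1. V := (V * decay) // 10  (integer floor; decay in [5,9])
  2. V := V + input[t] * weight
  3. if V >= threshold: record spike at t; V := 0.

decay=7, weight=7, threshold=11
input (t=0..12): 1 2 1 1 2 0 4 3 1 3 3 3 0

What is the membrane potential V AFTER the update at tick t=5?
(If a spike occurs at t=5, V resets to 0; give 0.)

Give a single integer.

Answer: 0

Derivation:
t=0: input=1 -> V=7
t=1: input=2 -> V=0 FIRE
t=2: input=1 -> V=7
t=3: input=1 -> V=0 FIRE
t=4: input=2 -> V=0 FIRE
t=5: input=0 -> V=0
t=6: input=4 -> V=0 FIRE
t=7: input=3 -> V=0 FIRE
t=8: input=1 -> V=7
t=9: input=3 -> V=0 FIRE
t=10: input=3 -> V=0 FIRE
t=11: input=3 -> V=0 FIRE
t=12: input=0 -> V=0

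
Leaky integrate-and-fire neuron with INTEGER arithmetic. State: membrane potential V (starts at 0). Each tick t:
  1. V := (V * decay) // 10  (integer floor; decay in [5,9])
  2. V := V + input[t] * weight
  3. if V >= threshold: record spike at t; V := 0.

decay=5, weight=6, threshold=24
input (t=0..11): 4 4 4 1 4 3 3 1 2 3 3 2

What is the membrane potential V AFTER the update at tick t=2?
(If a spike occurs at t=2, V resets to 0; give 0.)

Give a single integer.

Answer: 0

Derivation:
t=0: input=4 -> V=0 FIRE
t=1: input=4 -> V=0 FIRE
t=2: input=4 -> V=0 FIRE
t=3: input=1 -> V=6
t=4: input=4 -> V=0 FIRE
t=5: input=3 -> V=18
t=6: input=3 -> V=0 FIRE
t=7: input=1 -> V=6
t=8: input=2 -> V=15
t=9: input=3 -> V=0 FIRE
t=10: input=3 -> V=18
t=11: input=2 -> V=21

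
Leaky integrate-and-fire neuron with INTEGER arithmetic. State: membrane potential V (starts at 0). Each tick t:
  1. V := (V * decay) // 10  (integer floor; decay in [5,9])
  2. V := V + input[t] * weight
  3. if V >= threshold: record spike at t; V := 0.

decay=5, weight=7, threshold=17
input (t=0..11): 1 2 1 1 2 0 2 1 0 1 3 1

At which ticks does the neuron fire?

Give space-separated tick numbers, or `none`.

Answer: 1 4 10

Derivation:
t=0: input=1 -> V=7
t=1: input=2 -> V=0 FIRE
t=2: input=1 -> V=7
t=3: input=1 -> V=10
t=4: input=2 -> V=0 FIRE
t=5: input=0 -> V=0
t=6: input=2 -> V=14
t=7: input=1 -> V=14
t=8: input=0 -> V=7
t=9: input=1 -> V=10
t=10: input=3 -> V=0 FIRE
t=11: input=1 -> V=7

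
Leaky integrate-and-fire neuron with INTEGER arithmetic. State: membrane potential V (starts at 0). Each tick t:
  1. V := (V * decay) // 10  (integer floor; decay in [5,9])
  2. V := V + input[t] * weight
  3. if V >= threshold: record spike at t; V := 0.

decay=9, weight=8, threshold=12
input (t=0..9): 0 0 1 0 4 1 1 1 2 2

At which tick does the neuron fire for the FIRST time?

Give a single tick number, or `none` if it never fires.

Answer: 4

Derivation:
t=0: input=0 -> V=0
t=1: input=0 -> V=0
t=2: input=1 -> V=8
t=3: input=0 -> V=7
t=4: input=4 -> V=0 FIRE
t=5: input=1 -> V=8
t=6: input=1 -> V=0 FIRE
t=7: input=1 -> V=8
t=8: input=2 -> V=0 FIRE
t=9: input=2 -> V=0 FIRE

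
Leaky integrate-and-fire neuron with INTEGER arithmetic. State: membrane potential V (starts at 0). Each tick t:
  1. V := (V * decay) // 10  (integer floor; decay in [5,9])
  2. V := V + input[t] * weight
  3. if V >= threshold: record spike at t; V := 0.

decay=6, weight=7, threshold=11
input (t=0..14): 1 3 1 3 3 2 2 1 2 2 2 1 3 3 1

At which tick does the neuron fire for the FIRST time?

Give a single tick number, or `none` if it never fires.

t=0: input=1 -> V=7
t=1: input=3 -> V=0 FIRE
t=2: input=1 -> V=7
t=3: input=3 -> V=0 FIRE
t=4: input=3 -> V=0 FIRE
t=5: input=2 -> V=0 FIRE
t=6: input=2 -> V=0 FIRE
t=7: input=1 -> V=7
t=8: input=2 -> V=0 FIRE
t=9: input=2 -> V=0 FIRE
t=10: input=2 -> V=0 FIRE
t=11: input=1 -> V=7
t=12: input=3 -> V=0 FIRE
t=13: input=3 -> V=0 FIRE
t=14: input=1 -> V=7

Answer: 1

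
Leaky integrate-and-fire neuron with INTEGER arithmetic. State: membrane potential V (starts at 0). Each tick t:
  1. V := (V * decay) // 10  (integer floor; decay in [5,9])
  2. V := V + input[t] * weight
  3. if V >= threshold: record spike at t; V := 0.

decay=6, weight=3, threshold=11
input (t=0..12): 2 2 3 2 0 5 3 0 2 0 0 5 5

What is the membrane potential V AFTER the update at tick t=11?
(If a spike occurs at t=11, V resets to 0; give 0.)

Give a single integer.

t=0: input=2 -> V=6
t=1: input=2 -> V=9
t=2: input=3 -> V=0 FIRE
t=3: input=2 -> V=6
t=4: input=0 -> V=3
t=5: input=5 -> V=0 FIRE
t=6: input=3 -> V=9
t=7: input=0 -> V=5
t=8: input=2 -> V=9
t=9: input=0 -> V=5
t=10: input=0 -> V=3
t=11: input=5 -> V=0 FIRE
t=12: input=5 -> V=0 FIRE

Answer: 0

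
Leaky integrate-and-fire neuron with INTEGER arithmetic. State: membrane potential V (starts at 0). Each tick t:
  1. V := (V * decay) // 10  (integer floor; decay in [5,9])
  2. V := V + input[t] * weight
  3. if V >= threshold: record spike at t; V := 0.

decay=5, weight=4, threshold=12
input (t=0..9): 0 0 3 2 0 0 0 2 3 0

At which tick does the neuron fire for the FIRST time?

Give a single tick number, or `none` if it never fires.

t=0: input=0 -> V=0
t=1: input=0 -> V=0
t=2: input=3 -> V=0 FIRE
t=3: input=2 -> V=8
t=4: input=0 -> V=4
t=5: input=0 -> V=2
t=6: input=0 -> V=1
t=7: input=2 -> V=8
t=8: input=3 -> V=0 FIRE
t=9: input=0 -> V=0

Answer: 2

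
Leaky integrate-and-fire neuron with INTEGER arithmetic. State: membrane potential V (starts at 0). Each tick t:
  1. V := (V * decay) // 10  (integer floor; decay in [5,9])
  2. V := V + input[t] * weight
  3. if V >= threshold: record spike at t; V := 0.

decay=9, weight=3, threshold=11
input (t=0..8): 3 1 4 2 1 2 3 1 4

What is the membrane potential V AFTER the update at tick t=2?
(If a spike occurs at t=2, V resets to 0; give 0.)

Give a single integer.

Answer: 0

Derivation:
t=0: input=3 -> V=9
t=1: input=1 -> V=0 FIRE
t=2: input=4 -> V=0 FIRE
t=3: input=2 -> V=6
t=4: input=1 -> V=8
t=5: input=2 -> V=0 FIRE
t=6: input=3 -> V=9
t=7: input=1 -> V=0 FIRE
t=8: input=4 -> V=0 FIRE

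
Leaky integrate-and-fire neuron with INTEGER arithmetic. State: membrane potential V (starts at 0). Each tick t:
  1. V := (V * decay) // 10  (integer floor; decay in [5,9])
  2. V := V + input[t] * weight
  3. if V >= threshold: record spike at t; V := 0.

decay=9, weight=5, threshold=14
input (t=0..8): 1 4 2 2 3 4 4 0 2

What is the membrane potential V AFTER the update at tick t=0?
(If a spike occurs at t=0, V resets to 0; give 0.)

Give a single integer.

t=0: input=1 -> V=5
t=1: input=4 -> V=0 FIRE
t=2: input=2 -> V=10
t=3: input=2 -> V=0 FIRE
t=4: input=3 -> V=0 FIRE
t=5: input=4 -> V=0 FIRE
t=6: input=4 -> V=0 FIRE
t=7: input=0 -> V=0
t=8: input=2 -> V=10

Answer: 5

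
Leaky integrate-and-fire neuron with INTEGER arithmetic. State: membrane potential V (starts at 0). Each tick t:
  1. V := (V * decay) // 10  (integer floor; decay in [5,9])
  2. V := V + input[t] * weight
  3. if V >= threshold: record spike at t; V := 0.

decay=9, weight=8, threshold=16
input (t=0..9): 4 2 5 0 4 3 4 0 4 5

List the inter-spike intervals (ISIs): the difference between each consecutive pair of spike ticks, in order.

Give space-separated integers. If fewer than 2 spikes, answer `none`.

t=0: input=4 -> V=0 FIRE
t=1: input=2 -> V=0 FIRE
t=2: input=5 -> V=0 FIRE
t=3: input=0 -> V=0
t=4: input=4 -> V=0 FIRE
t=5: input=3 -> V=0 FIRE
t=6: input=4 -> V=0 FIRE
t=7: input=0 -> V=0
t=8: input=4 -> V=0 FIRE
t=9: input=5 -> V=0 FIRE

Answer: 1 1 2 1 1 2 1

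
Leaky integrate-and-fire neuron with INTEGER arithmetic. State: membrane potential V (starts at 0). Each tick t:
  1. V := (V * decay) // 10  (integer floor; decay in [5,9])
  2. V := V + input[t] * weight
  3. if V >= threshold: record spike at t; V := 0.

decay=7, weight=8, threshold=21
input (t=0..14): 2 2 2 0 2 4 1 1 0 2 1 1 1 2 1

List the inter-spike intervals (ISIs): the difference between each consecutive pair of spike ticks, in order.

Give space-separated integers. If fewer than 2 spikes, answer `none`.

Answer: 3 1 4 4

Derivation:
t=0: input=2 -> V=16
t=1: input=2 -> V=0 FIRE
t=2: input=2 -> V=16
t=3: input=0 -> V=11
t=4: input=2 -> V=0 FIRE
t=5: input=4 -> V=0 FIRE
t=6: input=1 -> V=8
t=7: input=1 -> V=13
t=8: input=0 -> V=9
t=9: input=2 -> V=0 FIRE
t=10: input=1 -> V=8
t=11: input=1 -> V=13
t=12: input=1 -> V=17
t=13: input=2 -> V=0 FIRE
t=14: input=1 -> V=8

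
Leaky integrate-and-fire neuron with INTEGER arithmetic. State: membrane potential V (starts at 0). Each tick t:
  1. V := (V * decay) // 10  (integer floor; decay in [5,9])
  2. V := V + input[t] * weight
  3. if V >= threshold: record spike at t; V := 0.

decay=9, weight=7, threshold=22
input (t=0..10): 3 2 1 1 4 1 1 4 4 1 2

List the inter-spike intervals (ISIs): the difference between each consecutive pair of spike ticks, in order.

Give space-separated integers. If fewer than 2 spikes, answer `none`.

Answer: 3 3 1

Derivation:
t=0: input=3 -> V=21
t=1: input=2 -> V=0 FIRE
t=2: input=1 -> V=7
t=3: input=1 -> V=13
t=4: input=4 -> V=0 FIRE
t=5: input=1 -> V=7
t=6: input=1 -> V=13
t=7: input=4 -> V=0 FIRE
t=8: input=4 -> V=0 FIRE
t=9: input=1 -> V=7
t=10: input=2 -> V=20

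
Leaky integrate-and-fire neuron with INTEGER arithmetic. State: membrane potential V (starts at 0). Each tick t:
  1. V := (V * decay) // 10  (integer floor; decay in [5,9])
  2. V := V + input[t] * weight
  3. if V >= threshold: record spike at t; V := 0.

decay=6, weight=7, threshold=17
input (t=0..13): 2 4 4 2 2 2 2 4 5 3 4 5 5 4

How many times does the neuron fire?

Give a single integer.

t=0: input=2 -> V=14
t=1: input=4 -> V=0 FIRE
t=2: input=4 -> V=0 FIRE
t=3: input=2 -> V=14
t=4: input=2 -> V=0 FIRE
t=5: input=2 -> V=14
t=6: input=2 -> V=0 FIRE
t=7: input=4 -> V=0 FIRE
t=8: input=5 -> V=0 FIRE
t=9: input=3 -> V=0 FIRE
t=10: input=4 -> V=0 FIRE
t=11: input=5 -> V=0 FIRE
t=12: input=5 -> V=0 FIRE
t=13: input=4 -> V=0 FIRE

Answer: 11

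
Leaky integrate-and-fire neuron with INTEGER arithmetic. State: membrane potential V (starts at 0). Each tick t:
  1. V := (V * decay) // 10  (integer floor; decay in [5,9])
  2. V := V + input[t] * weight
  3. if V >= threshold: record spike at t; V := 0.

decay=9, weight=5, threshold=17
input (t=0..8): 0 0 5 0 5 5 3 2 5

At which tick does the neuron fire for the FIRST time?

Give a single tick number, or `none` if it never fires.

Answer: 2

Derivation:
t=0: input=0 -> V=0
t=1: input=0 -> V=0
t=2: input=5 -> V=0 FIRE
t=3: input=0 -> V=0
t=4: input=5 -> V=0 FIRE
t=5: input=5 -> V=0 FIRE
t=6: input=3 -> V=15
t=7: input=2 -> V=0 FIRE
t=8: input=5 -> V=0 FIRE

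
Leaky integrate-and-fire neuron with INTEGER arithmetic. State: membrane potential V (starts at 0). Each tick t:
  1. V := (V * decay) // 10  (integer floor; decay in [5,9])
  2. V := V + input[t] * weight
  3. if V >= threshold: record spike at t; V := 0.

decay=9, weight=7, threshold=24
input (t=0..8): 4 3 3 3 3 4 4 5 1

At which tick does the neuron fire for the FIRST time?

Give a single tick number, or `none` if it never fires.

t=0: input=4 -> V=0 FIRE
t=1: input=3 -> V=21
t=2: input=3 -> V=0 FIRE
t=3: input=3 -> V=21
t=4: input=3 -> V=0 FIRE
t=5: input=4 -> V=0 FIRE
t=6: input=4 -> V=0 FIRE
t=7: input=5 -> V=0 FIRE
t=8: input=1 -> V=7

Answer: 0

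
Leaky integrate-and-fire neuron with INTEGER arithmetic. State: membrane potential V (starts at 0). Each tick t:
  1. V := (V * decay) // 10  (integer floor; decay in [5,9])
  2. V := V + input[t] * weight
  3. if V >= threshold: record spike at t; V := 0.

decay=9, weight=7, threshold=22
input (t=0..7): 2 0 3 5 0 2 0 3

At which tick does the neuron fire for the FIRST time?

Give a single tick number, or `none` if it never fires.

Answer: 2

Derivation:
t=0: input=2 -> V=14
t=1: input=0 -> V=12
t=2: input=3 -> V=0 FIRE
t=3: input=5 -> V=0 FIRE
t=4: input=0 -> V=0
t=5: input=2 -> V=14
t=6: input=0 -> V=12
t=7: input=3 -> V=0 FIRE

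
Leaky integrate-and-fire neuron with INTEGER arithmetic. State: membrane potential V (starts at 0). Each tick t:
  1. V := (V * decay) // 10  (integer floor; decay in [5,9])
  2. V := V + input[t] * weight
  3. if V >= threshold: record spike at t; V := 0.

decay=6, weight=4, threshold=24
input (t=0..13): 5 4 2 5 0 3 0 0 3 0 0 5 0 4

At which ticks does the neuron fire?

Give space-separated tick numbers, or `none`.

Answer: 1 3

Derivation:
t=0: input=5 -> V=20
t=1: input=4 -> V=0 FIRE
t=2: input=2 -> V=8
t=3: input=5 -> V=0 FIRE
t=4: input=0 -> V=0
t=5: input=3 -> V=12
t=6: input=0 -> V=7
t=7: input=0 -> V=4
t=8: input=3 -> V=14
t=9: input=0 -> V=8
t=10: input=0 -> V=4
t=11: input=5 -> V=22
t=12: input=0 -> V=13
t=13: input=4 -> V=23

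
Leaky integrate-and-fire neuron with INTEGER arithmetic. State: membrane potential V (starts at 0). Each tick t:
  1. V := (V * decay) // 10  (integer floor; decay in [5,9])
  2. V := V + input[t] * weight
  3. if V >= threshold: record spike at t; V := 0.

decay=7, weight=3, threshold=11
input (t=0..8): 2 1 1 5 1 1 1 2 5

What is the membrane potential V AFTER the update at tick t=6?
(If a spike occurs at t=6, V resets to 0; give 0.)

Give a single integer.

Answer: 6

Derivation:
t=0: input=2 -> V=6
t=1: input=1 -> V=7
t=2: input=1 -> V=7
t=3: input=5 -> V=0 FIRE
t=4: input=1 -> V=3
t=5: input=1 -> V=5
t=6: input=1 -> V=6
t=7: input=2 -> V=10
t=8: input=5 -> V=0 FIRE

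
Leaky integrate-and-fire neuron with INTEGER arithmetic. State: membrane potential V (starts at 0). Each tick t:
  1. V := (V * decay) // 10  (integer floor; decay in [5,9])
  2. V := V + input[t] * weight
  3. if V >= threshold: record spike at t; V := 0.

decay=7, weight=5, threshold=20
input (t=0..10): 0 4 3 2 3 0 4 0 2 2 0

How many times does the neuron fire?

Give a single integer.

Answer: 3

Derivation:
t=0: input=0 -> V=0
t=1: input=4 -> V=0 FIRE
t=2: input=3 -> V=15
t=3: input=2 -> V=0 FIRE
t=4: input=3 -> V=15
t=5: input=0 -> V=10
t=6: input=4 -> V=0 FIRE
t=7: input=0 -> V=0
t=8: input=2 -> V=10
t=9: input=2 -> V=17
t=10: input=0 -> V=11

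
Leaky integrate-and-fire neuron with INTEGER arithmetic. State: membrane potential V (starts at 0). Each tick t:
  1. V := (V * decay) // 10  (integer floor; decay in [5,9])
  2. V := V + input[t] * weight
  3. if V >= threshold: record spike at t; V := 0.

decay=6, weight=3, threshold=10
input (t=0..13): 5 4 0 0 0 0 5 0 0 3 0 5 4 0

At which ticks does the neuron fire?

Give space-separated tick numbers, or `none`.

Answer: 0 1 6 11 12

Derivation:
t=0: input=5 -> V=0 FIRE
t=1: input=4 -> V=0 FIRE
t=2: input=0 -> V=0
t=3: input=0 -> V=0
t=4: input=0 -> V=0
t=5: input=0 -> V=0
t=6: input=5 -> V=0 FIRE
t=7: input=0 -> V=0
t=8: input=0 -> V=0
t=9: input=3 -> V=9
t=10: input=0 -> V=5
t=11: input=5 -> V=0 FIRE
t=12: input=4 -> V=0 FIRE
t=13: input=0 -> V=0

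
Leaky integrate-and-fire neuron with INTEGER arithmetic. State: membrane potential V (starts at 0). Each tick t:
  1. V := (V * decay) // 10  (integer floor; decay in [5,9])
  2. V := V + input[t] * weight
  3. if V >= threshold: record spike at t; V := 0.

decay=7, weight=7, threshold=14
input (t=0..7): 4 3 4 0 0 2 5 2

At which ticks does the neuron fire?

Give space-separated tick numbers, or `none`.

t=0: input=4 -> V=0 FIRE
t=1: input=3 -> V=0 FIRE
t=2: input=4 -> V=0 FIRE
t=3: input=0 -> V=0
t=4: input=0 -> V=0
t=5: input=2 -> V=0 FIRE
t=6: input=5 -> V=0 FIRE
t=7: input=2 -> V=0 FIRE

Answer: 0 1 2 5 6 7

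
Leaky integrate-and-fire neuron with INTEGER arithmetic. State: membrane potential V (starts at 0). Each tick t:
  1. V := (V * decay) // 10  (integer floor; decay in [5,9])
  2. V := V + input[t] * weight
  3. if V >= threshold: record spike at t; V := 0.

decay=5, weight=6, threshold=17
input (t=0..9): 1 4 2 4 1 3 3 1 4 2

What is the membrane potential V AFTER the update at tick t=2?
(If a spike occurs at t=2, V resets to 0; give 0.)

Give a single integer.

t=0: input=1 -> V=6
t=1: input=4 -> V=0 FIRE
t=2: input=2 -> V=12
t=3: input=4 -> V=0 FIRE
t=4: input=1 -> V=6
t=5: input=3 -> V=0 FIRE
t=6: input=3 -> V=0 FIRE
t=7: input=1 -> V=6
t=8: input=4 -> V=0 FIRE
t=9: input=2 -> V=12

Answer: 12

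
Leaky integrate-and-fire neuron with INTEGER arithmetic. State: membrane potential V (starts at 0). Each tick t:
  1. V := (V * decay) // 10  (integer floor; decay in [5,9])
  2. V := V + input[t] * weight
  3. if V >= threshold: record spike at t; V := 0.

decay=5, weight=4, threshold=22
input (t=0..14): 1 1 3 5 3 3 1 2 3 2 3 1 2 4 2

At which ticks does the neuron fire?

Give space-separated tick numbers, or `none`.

t=0: input=1 -> V=4
t=1: input=1 -> V=6
t=2: input=3 -> V=15
t=3: input=5 -> V=0 FIRE
t=4: input=3 -> V=12
t=5: input=3 -> V=18
t=6: input=1 -> V=13
t=7: input=2 -> V=14
t=8: input=3 -> V=19
t=9: input=2 -> V=17
t=10: input=3 -> V=20
t=11: input=1 -> V=14
t=12: input=2 -> V=15
t=13: input=4 -> V=0 FIRE
t=14: input=2 -> V=8

Answer: 3 13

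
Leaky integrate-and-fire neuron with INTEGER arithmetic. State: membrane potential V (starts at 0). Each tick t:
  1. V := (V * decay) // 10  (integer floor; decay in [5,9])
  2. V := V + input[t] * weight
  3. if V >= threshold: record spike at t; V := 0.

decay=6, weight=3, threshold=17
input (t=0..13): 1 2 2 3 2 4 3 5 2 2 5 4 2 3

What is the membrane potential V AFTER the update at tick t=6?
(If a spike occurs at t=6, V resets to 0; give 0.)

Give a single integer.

Answer: 9

Derivation:
t=0: input=1 -> V=3
t=1: input=2 -> V=7
t=2: input=2 -> V=10
t=3: input=3 -> V=15
t=4: input=2 -> V=15
t=5: input=4 -> V=0 FIRE
t=6: input=3 -> V=9
t=7: input=5 -> V=0 FIRE
t=8: input=2 -> V=6
t=9: input=2 -> V=9
t=10: input=5 -> V=0 FIRE
t=11: input=4 -> V=12
t=12: input=2 -> V=13
t=13: input=3 -> V=16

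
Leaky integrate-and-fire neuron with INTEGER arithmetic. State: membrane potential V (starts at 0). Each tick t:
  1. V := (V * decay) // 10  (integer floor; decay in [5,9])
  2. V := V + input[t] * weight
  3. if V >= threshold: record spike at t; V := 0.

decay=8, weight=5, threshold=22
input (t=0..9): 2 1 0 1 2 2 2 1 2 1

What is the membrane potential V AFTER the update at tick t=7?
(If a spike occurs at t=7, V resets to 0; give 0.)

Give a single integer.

Answer: 13

Derivation:
t=0: input=2 -> V=10
t=1: input=1 -> V=13
t=2: input=0 -> V=10
t=3: input=1 -> V=13
t=4: input=2 -> V=20
t=5: input=2 -> V=0 FIRE
t=6: input=2 -> V=10
t=7: input=1 -> V=13
t=8: input=2 -> V=20
t=9: input=1 -> V=21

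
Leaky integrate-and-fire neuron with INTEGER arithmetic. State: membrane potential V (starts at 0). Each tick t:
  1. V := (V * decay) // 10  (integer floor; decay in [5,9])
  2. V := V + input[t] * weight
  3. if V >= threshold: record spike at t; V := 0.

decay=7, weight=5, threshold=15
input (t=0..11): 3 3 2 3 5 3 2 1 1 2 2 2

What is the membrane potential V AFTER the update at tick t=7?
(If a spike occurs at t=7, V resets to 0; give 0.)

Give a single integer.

t=0: input=3 -> V=0 FIRE
t=1: input=3 -> V=0 FIRE
t=2: input=2 -> V=10
t=3: input=3 -> V=0 FIRE
t=4: input=5 -> V=0 FIRE
t=5: input=3 -> V=0 FIRE
t=6: input=2 -> V=10
t=7: input=1 -> V=12
t=8: input=1 -> V=13
t=9: input=2 -> V=0 FIRE
t=10: input=2 -> V=10
t=11: input=2 -> V=0 FIRE

Answer: 12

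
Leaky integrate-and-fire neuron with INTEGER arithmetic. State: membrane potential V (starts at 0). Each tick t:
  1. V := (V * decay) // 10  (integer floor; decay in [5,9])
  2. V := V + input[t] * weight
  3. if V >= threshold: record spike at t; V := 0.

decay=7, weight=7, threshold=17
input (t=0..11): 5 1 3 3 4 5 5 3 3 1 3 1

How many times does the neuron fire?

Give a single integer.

Answer: 9

Derivation:
t=0: input=5 -> V=0 FIRE
t=1: input=1 -> V=7
t=2: input=3 -> V=0 FIRE
t=3: input=3 -> V=0 FIRE
t=4: input=4 -> V=0 FIRE
t=5: input=5 -> V=0 FIRE
t=6: input=5 -> V=0 FIRE
t=7: input=3 -> V=0 FIRE
t=8: input=3 -> V=0 FIRE
t=9: input=1 -> V=7
t=10: input=3 -> V=0 FIRE
t=11: input=1 -> V=7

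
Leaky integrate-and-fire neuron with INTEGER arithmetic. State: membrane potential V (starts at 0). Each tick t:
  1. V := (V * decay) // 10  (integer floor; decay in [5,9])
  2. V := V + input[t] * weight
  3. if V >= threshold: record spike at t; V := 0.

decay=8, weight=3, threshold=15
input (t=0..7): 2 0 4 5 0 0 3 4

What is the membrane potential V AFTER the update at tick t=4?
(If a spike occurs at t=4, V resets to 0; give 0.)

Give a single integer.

t=0: input=2 -> V=6
t=1: input=0 -> V=4
t=2: input=4 -> V=0 FIRE
t=3: input=5 -> V=0 FIRE
t=4: input=0 -> V=0
t=5: input=0 -> V=0
t=6: input=3 -> V=9
t=7: input=4 -> V=0 FIRE

Answer: 0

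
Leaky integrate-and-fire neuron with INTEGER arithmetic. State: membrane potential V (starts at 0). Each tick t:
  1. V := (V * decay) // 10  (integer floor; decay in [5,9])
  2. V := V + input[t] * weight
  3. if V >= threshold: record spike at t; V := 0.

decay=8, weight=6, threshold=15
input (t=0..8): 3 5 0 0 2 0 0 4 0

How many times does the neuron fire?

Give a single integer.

t=0: input=3 -> V=0 FIRE
t=1: input=5 -> V=0 FIRE
t=2: input=0 -> V=0
t=3: input=0 -> V=0
t=4: input=2 -> V=12
t=5: input=0 -> V=9
t=6: input=0 -> V=7
t=7: input=4 -> V=0 FIRE
t=8: input=0 -> V=0

Answer: 3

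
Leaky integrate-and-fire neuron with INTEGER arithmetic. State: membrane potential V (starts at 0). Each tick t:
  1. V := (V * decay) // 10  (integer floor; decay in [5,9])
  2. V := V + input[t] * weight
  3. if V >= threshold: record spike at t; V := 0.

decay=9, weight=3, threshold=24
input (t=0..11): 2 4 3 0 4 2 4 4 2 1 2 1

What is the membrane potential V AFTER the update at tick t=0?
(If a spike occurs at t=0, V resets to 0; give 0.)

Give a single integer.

t=0: input=2 -> V=6
t=1: input=4 -> V=17
t=2: input=3 -> V=0 FIRE
t=3: input=0 -> V=0
t=4: input=4 -> V=12
t=5: input=2 -> V=16
t=6: input=4 -> V=0 FIRE
t=7: input=4 -> V=12
t=8: input=2 -> V=16
t=9: input=1 -> V=17
t=10: input=2 -> V=21
t=11: input=1 -> V=21

Answer: 6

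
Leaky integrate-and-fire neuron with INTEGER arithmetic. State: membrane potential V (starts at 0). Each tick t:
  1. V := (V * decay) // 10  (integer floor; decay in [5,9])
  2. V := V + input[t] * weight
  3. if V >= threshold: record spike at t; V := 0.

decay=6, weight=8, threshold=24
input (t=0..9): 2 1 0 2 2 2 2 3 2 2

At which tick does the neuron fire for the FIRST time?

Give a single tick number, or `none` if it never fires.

Answer: 4

Derivation:
t=0: input=2 -> V=16
t=1: input=1 -> V=17
t=2: input=0 -> V=10
t=3: input=2 -> V=22
t=4: input=2 -> V=0 FIRE
t=5: input=2 -> V=16
t=6: input=2 -> V=0 FIRE
t=7: input=3 -> V=0 FIRE
t=8: input=2 -> V=16
t=9: input=2 -> V=0 FIRE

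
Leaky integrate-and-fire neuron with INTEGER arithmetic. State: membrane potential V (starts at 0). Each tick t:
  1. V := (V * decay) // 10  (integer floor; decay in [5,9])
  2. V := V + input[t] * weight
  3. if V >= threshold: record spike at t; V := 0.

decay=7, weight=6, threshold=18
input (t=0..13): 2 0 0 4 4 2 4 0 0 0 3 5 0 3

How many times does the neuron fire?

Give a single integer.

t=0: input=2 -> V=12
t=1: input=0 -> V=8
t=2: input=0 -> V=5
t=3: input=4 -> V=0 FIRE
t=4: input=4 -> V=0 FIRE
t=5: input=2 -> V=12
t=6: input=4 -> V=0 FIRE
t=7: input=0 -> V=0
t=8: input=0 -> V=0
t=9: input=0 -> V=0
t=10: input=3 -> V=0 FIRE
t=11: input=5 -> V=0 FIRE
t=12: input=0 -> V=0
t=13: input=3 -> V=0 FIRE

Answer: 6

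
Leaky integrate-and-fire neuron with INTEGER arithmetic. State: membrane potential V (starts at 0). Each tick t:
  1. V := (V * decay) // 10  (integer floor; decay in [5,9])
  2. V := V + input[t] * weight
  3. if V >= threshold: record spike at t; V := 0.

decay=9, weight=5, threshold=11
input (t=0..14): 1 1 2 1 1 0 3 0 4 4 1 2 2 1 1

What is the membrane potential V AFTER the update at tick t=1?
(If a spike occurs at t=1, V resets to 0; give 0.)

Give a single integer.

Answer: 9

Derivation:
t=0: input=1 -> V=5
t=1: input=1 -> V=9
t=2: input=2 -> V=0 FIRE
t=3: input=1 -> V=5
t=4: input=1 -> V=9
t=5: input=0 -> V=8
t=6: input=3 -> V=0 FIRE
t=7: input=0 -> V=0
t=8: input=4 -> V=0 FIRE
t=9: input=4 -> V=0 FIRE
t=10: input=1 -> V=5
t=11: input=2 -> V=0 FIRE
t=12: input=2 -> V=10
t=13: input=1 -> V=0 FIRE
t=14: input=1 -> V=5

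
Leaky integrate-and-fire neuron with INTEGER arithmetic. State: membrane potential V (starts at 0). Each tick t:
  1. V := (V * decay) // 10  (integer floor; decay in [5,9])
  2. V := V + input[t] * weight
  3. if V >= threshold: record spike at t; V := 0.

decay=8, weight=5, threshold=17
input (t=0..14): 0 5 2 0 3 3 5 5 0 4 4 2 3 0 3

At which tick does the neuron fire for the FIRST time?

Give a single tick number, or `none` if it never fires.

Answer: 1

Derivation:
t=0: input=0 -> V=0
t=1: input=5 -> V=0 FIRE
t=2: input=2 -> V=10
t=3: input=0 -> V=8
t=4: input=3 -> V=0 FIRE
t=5: input=3 -> V=15
t=6: input=5 -> V=0 FIRE
t=7: input=5 -> V=0 FIRE
t=8: input=0 -> V=0
t=9: input=4 -> V=0 FIRE
t=10: input=4 -> V=0 FIRE
t=11: input=2 -> V=10
t=12: input=3 -> V=0 FIRE
t=13: input=0 -> V=0
t=14: input=3 -> V=15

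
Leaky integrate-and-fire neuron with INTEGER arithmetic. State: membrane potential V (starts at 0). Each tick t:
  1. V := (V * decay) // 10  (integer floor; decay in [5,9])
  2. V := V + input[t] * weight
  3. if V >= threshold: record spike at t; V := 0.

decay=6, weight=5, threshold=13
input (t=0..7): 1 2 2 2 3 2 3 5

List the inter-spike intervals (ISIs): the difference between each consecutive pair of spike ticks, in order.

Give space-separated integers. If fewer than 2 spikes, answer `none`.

Answer: 2 1 2 1

Derivation:
t=0: input=1 -> V=5
t=1: input=2 -> V=0 FIRE
t=2: input=2 -> V=10
t=3: input=2 -> V=0 FIRE
t=4: input=3 -> V=0 FIRE
t=5: input=2 -> V=10
t=6: input=3 -> V=0 FIRE
t=7: input=5 -> V=0 FIRE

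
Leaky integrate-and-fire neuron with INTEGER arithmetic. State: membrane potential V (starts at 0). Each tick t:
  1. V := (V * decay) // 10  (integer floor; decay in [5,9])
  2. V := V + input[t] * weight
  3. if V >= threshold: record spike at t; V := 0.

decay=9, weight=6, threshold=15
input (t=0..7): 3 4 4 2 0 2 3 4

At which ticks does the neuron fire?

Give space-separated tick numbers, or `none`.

Answer: 0 1 2 5 6 7

Derivation:
t=0: input=3 -> V=0 FIRE
t=1: input=4 -> V=0 FIRE
t=2: input=4 -> V=0 FIRE
t=3: input=2 -> V=12
t=4: input=0 -> V=10
t=5: input=2 -> V=0 FIRE
t=6: input=3 -> V=0 FIRE
t=7: input=4 -> V=0 FIRE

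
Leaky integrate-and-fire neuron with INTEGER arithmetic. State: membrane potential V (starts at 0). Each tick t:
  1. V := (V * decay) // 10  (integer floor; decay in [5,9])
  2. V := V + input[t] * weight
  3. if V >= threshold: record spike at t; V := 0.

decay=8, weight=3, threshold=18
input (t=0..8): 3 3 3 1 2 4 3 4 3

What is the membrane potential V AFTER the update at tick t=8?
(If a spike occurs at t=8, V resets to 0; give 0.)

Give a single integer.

Answer: 9

Derivation:
t=0: input=3 -> V=9
t=1: input=3 -> V=16
t=2: input=3 -> V=0 FIRE
t=3: input=1 -> V=3
t=4: input=2 -> V=8
t=5: input=4 -> V=0 FIRE
t=6: input=3 -> V=9
t=7: input=4 -> V=0 FIRE
t=8: input=3 -> V=9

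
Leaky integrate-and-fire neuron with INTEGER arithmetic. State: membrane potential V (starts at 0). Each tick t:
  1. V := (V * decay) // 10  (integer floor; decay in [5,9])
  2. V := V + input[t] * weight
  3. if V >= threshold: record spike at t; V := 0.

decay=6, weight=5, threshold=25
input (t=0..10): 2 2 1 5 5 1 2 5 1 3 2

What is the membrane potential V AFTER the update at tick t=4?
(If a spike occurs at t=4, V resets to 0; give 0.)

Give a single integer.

t=0: input=2 -> V=10
t=1: input=2 -> V=16
t=2: input=1 -> V=14
t=3: input=5 -> V=0 FIRE
t=4: input=5 -> V=0 FIRE
t=5: input=1 -> V=5
t=6: input=2 -> V=13
t=7: input=5 -> V=0 FIRE
t=8: input=1 -> V=5
t=9: input=3 -> V=18
t=10: input=2 -> V=20

Answer: 0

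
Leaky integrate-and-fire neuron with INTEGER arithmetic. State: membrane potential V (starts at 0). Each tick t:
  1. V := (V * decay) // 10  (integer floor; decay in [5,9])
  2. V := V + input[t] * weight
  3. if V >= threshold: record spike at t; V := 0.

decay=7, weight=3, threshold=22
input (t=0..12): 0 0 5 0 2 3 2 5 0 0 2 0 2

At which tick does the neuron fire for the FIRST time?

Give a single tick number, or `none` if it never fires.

Answer: 7

Derivation:
t=0: input=0 -> V=0
t=1: input=0 -> V=0
t=2: input=5 -> V=15
t=3: input=0 -> V=10
t=4: input=2 -> V=13
t=5: input=3 -> V=18
t=6: input=2 -> V=18
t=7: input=5 -> V=0 FIRE
t=8: input=0 -> V=0
t=9: input=0 -> V=0
t=10: input=2 -> V=6
t=11: input=0 -> V=4
t=12: input=2 -> V=8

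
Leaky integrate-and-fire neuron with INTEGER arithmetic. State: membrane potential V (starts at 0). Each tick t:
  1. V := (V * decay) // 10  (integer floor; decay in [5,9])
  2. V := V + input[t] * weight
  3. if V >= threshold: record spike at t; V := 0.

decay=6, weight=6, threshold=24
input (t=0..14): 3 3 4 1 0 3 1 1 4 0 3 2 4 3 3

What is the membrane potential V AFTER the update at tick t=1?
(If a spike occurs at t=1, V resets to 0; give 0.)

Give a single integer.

Answer: 0

Derivation:
t=0: input=3 -> V=18
t=1: input=3 -> V=0 FIRE
t=2: input=4 -> V=0 FIRE
t=3: input=1 -> V=6
t=4: input=0 -> V=3
t=5: input=3 -> V=19
t=6: input=1 -> V=17
t=7: input=1 -> V=16
t=8: input=4 -> V=0 FIRE
t=9: input=0 -> V=0
t=10: input=3 -> V=18
t=11: input=2 -> V=22
t=12: input=4 -> V=0 FIRE
t=13: input=3 -> V=18
t=14: input=3 -> V=0 FIRE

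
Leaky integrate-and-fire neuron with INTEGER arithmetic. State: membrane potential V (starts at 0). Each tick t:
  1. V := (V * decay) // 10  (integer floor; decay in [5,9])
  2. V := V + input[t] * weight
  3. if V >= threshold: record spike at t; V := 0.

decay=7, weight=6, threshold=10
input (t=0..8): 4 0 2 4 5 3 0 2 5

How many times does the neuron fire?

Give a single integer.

t=0: input=4 -> V=0 FIRE
t=1: input=0 -> V=0
t=2: input=2 -> V=0 FIRE
t=3: input=4 -> V=0 FIRE
t=4: input=5 -> V=0 FIRE
t=5: input=3 -> V=0 FIRE
t=6: input=0 -> V=0
t=7: input=2 -> V=0 FIRE
t=8: input=5 -> V=0 FIRE

Answer: 7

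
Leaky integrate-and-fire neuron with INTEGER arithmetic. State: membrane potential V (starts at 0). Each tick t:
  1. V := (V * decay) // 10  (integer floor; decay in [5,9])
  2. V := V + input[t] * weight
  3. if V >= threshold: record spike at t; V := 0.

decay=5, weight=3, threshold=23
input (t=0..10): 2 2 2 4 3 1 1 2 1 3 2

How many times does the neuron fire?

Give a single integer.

Answer: 0

Derivation:
t=0: input=2 -> V=6
t=1: input=2 -> V=9
t=2: input=2 -> V=10
t=3: input=4 -> V=17
t=4: input=3 -> V=17
t=5: input=1 -> V=11
t=6: input=1 -> V=8
t=7: input=2 -> V=10
t=8: input=1 -> V=8
t=9: input=3 -> V=13
t=10: input=2 -> V=12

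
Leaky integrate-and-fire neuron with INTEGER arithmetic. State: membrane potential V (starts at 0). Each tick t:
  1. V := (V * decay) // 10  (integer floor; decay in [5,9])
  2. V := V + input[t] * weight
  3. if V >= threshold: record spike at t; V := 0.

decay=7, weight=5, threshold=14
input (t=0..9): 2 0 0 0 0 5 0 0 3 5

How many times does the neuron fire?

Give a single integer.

Answer: 3

Derivation:
t=0: input=2 -> V=10
t=1: input=0 -> V=7
t=2: input=0 -> V=4
t=3: input=0 -> V=2
t=4: input=0 -> V=1
t=5: input=5 -> V=0 FIRE
t=6: input=0 -> V=0
t=7: input=0 -> V=0
t=8: input=3 -> V=0 FIRE
t=9: input=5 -> V=0 FIRE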